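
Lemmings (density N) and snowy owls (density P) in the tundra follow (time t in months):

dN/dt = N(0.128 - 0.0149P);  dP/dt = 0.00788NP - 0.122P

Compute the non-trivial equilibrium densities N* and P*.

N* ≈ 15.5, P* ≈ 8.59

Set dP/dt = 0 with P > 0: 0.00788N - 0.122 = 0, so N* = 0.122/0.00788 = 15.5.
Set dN/dt = 0 with N > 0: 0.128 - 0.0149P = 0, so P* = 0.128/0.0149 = 8.59.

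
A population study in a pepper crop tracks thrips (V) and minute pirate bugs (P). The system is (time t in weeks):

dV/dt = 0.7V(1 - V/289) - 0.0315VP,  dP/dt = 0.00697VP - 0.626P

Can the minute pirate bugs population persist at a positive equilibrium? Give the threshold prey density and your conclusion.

The predator equation gives dP/dt > 0 only when V > 0.626/0.00697 = 89.8.
Without the predator, V → K = 289. Since 289 > 89.8, the predator can invade and persist.

Threshold V = 89.8; K > 89.8, so yes, the predator persists.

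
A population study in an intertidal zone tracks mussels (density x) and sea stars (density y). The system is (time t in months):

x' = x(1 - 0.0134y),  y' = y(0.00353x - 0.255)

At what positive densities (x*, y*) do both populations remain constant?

Set dy/dt = 0 with y > 0: 0.00353x - 0.255 = 0, so x* = 0.255/0.00353 = 72.2.
Set dx/dt = 0 with x > 0: 1 - 0.0134y = 0, so y* = 1/0.0134 = 74.6.

x* ≈ 72.2, y* ≈ 74.6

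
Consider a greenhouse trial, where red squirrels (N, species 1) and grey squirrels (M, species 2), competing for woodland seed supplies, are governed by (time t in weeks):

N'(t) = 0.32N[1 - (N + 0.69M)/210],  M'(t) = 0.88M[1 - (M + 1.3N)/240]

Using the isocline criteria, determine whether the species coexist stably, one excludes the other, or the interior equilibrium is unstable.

species 1 excludes species 2

Compare the nullcline intercepts: K1/α12 = 210/0.69 = 304 > K2 = 240; K2/α21 = 240/1.3 = 185 < K1 = 210.
Since the inequalities point opposite ways, species 1 can invade but species 2 cannot.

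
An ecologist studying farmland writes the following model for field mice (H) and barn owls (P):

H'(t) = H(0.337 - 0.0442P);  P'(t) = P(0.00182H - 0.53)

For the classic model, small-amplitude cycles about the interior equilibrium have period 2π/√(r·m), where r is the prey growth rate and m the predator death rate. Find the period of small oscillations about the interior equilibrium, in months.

T ≈ 14.9 months

Here r = 0.337 and m = 0.53, so r·m = 0.179.
ω = √0.179 = 0.423 per month, hence T = 2π/ω ≈ 14.9 months.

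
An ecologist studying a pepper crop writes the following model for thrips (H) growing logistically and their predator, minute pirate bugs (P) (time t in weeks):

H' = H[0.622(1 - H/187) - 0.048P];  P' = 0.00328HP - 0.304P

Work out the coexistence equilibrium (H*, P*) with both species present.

H* ≈ 92.7, P* ≈ 6.54

From dP/dt = 0 with P > 0: 0.00328H* = 0.304, so H* = 92.7.
Substitute into dH/dt = 0: 0.622(1 - 92.7/187) = 0.048P*.
The bracket is 0.504, giving P* = 0.314/0.048 = 6.54.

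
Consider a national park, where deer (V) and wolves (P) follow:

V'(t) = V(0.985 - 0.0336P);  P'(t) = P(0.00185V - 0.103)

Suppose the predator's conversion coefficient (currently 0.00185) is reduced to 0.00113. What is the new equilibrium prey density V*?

At the interior fixed point, setting dP/dt = 0 with P > 0 fixes V* = (predator death rate)/(VP coefficient) — independent of the other coefficients.
With the change, V* = 0.103/0.00113 = 91.2; it rises from 55.7.

V* ≈ 91.2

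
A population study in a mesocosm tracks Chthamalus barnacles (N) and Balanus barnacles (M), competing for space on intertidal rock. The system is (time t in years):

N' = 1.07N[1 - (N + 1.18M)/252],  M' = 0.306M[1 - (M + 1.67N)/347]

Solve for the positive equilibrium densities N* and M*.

N* ≈ 162, M* ≈ 76.1

Setting both brackets to zero gives the nullclines N + 1.18M = 252 and 1.67N + M = 347.
Substituting M = 347 - 1.67N into the first: N(1 - 1.18·1.67) = 252 - 1.18·347.
So N* = -157/-0.971 = 162, and then M* = 347 - 1.67·162 = 76.1.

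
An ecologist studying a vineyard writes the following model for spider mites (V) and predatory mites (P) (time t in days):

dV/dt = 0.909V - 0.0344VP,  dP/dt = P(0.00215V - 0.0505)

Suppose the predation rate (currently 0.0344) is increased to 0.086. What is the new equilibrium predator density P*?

P* ≈ 10.6

At the interior fixed point, setting dV/dt = 0 with V > 0 fixes P* = (prey growth rate)/(VP coefficient) — independent of the other coefficients.
With the change, P* = 0.909/0.086 = 10.6; it falls from 26.4.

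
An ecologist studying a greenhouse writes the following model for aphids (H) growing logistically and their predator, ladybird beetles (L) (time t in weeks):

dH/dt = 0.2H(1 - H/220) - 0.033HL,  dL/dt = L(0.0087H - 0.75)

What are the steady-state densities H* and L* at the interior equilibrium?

H* ≈ 86.2, L* ≈ 3.69

From dL/dt = 0 with L > 0: 0.0087H* = 0.75, so H* = 86.2.
Substitute into dH/dt = 0: 0.2(1 - 86.2/220) = 0.033L*.
The bracket is 0.608, giving L* = 0.122/0.033 = 3.69.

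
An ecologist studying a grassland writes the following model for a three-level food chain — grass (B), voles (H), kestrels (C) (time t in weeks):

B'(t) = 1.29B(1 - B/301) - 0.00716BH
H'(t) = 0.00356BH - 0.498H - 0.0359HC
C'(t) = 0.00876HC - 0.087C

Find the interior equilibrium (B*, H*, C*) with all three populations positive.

From dC/dt = 0: 0.00876H* = 0.087, so H* = 9.93.
From dB/dt = 0: 1.29(1 - B*/301) = 0.00716·9.93, giving B* = 301·(1 - 0.0551) = 284.
From dH/dt = 0: 0.00356·284 - 0.498 = 0.0359C*, so C* = 0.514/0.0359 = 14.3.

B* ≈ 284, H* ≈ 9.93, C* ≈ 14.3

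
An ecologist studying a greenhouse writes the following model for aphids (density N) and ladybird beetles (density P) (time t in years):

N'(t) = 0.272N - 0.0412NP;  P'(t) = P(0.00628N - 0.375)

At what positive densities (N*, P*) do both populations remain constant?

Set dP/dt = 0 with P > 0: 0.00628N - 0.375 = 0, so N* = 0.375/0.00628 = 59.7.
Set dN/dt = 0 with N > 0: 0.272 - 0.0412P = 0, so P* = 0.272/0.0412 = 6.6.

N* ≈ 59.7, P* ≈ 6.6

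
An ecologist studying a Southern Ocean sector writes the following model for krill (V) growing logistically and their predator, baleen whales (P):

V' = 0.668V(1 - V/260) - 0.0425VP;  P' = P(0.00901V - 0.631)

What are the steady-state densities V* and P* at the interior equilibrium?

V* ≈ 70, P* ≈ 11.5

From dP/dt = 0 with P > 0: 0.00901V* = 0.631, so V* = 70.
Substitute into dV/dt = 0: 0.668(1 - 70/260) = 0.0425P*.
The bracket is 0.731, giving P* = 0.488/0.0425 = 11.5.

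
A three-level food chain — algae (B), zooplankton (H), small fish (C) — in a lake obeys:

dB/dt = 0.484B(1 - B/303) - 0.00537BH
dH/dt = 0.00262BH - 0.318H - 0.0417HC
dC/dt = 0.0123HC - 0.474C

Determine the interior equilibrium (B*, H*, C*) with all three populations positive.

B* ≈ 173, H* ≈ 38.5, C* ≈ 3.27

From dC/dt = 0: 0.0123H* = 0.474, so H* = 38.5.
From dB/dt = 0: 0.484(1 - B*/303) = 0.00537·38.5, giving B* = 303·(1 - 0.428) = 173.
From dH/dt = 0: 0.00262·173 - 0.318 = 0.0417C*, so C* = 0.136/0.0417 = 3.27.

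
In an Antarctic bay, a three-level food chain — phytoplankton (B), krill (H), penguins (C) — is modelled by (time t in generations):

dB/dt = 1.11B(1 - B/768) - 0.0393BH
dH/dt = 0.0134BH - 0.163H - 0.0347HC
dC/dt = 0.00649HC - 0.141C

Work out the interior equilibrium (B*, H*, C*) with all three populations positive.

B* ≈ 177, H* ≈ 21.7, C* ≈ 63.7

From dC/dt = 0: 0.00649H* = 0.141, so H* = 21.7.
From dB/dt = 0: 1.11(1 - B*/768) = 0.0393·21.7, giving B* = 768·(1 - 0.769) = 177.
From dH/dt = 0: 0.0134·177 - 0.163 = 0.0347C*, so C* = 2.21/0.0347 = 63.7.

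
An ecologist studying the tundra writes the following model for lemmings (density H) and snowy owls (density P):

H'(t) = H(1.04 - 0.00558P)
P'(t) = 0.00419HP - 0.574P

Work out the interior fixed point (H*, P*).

Set dP/dt = 0 with P > 0: 0.00419H - 0.574 = 0, so H* = 0.574/0.00419 = 137.
Set dH/dt = 0 with H > 0: 1.04 - 0.00558P = 0, so P* = 1.04/0.00558 = 186.

H* ≈ 137, P* ≈ 186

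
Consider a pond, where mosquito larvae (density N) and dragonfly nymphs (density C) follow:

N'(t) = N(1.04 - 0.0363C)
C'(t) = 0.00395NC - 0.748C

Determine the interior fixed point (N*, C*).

N* ≈ 189, C* ≈ 28.7

Set dC/dt = 0 with C > 0: 0.00395N - 0.748 = 0, so N* = 0.748/0.00395 = 189.
Set dN/dt = 0 with N > 0: 1.04 - 0.0363C = 0, so C* = 1.04/0.0363 = 28.7.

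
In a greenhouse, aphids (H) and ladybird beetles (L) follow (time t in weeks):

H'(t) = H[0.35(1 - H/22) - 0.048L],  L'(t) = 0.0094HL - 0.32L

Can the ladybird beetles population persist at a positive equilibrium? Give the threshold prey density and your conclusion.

Threshold H = 34; K < 34, so no, the predator goes extinct.

The predator equation gives dL/dt > 0 only when H > 0.32/0.0094 = 34.
Without the predator, H → K = 22. Since 22 < 34, the predator cannot invade.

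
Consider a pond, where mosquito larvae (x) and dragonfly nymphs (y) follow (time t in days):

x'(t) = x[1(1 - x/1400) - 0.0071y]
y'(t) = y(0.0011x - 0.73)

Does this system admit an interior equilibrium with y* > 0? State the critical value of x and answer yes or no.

The predator equation gives dy/dt > 0 only when x > 0.73/0.0011 = 664.
Without the predator, x → K = 1400. Since 1400 > 664, the predator can invade and persist.

Threshold x = 664; K > 664, so yes, the predator persists.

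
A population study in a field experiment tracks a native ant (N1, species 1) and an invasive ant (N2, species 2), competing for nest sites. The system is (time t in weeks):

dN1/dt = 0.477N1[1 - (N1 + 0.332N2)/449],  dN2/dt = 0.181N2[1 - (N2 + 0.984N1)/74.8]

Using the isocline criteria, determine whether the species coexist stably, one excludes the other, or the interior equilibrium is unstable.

species 1 excludes species 2

Compare the nullcline intercepts: K1/α12 = 449/0.332 = 1350 > K2 = 74.8; K2/α21 = 74.8/0.984 = 76 < K1 = 449.
Since the inequalities point opposite ways, species 1 can invade but species 2 cannot.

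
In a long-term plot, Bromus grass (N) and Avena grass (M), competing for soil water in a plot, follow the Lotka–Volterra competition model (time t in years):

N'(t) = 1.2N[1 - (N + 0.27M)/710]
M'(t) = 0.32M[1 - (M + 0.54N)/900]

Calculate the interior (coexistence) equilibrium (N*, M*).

N* ≈ 547, M* ≈ 605

Setting both brackets to zero gives the nullclines N + 0.27M = 710 and 0.54N + M = 900.
Substituting M = 900 - 0.54N into the first: N(1 - 0.27·0.54) = 710 - 0.27·900.
So N* = 467/0.854 = 547, and then M* = 900 - 0.54·547 = 605.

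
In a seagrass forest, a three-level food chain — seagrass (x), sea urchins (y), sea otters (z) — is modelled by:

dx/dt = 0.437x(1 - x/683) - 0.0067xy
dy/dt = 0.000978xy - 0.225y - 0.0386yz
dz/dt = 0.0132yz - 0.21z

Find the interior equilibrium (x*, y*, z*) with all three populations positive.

From dz/dt = 0: 0.0132y* = 0.21, so y* = 15.9.
From dx/dt = 0: 0.437(1 - x*/683) = 0.0067·15.9, giving x* = 683·(1 - 0.244) = 516.
From dy/dt = 0: 0.000978·516 - 0.225 = 0.0386z*, so z* = 0.28/0.0386 = 7.26.

x* ≈ 516, y* ≈ 15.9, z* ≈ 7.26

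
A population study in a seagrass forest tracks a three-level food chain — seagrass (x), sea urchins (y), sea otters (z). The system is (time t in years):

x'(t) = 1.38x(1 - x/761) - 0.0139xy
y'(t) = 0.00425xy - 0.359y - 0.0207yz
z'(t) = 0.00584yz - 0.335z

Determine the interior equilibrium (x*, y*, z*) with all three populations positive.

x* ≈ 321, y* ≈ 57.4, z* ≈ 48.6

From dz/dt = 0: 0.00584y* = 0.335, so y* = 57.4.
From dx/dt = 0: 1.38(1 - x*/761) = 0.0139·57.4, giving x* = 761·(1 - 0.578) = 321.
From dy/dt = 0: 0.00425·321 - 0.359 = 0.0207z*, so z* = 1.01/0.0207 = 48.6.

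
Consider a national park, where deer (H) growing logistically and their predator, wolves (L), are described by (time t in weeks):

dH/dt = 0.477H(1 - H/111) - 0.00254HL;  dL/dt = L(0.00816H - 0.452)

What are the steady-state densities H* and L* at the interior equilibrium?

H* ≈ 55.4, L* ≈ 94.1

From dL/dt = 0 with L > 0: 0.00816H* = 0.452, so H* = 55.4.
Substitute into dH/dt = 0: 0.477(1 - 55.4/111) = 0.00254L*.
The bracket is 0.501, giving L* = 0.239/0.00254 = 94.1.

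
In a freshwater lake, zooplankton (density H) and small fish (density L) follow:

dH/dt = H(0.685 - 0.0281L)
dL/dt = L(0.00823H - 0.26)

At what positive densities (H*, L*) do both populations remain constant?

H* ≈ 31.6, L* ≈ 24.4

Set dL/dt = 0 with L > 0: 0.00823H - 0.26 = 0, so H* = 0.26/0.00823 = 31.6.
Set dH/dt = 0 with H > 0: 0.685 - 0.0281L = 0, so L* = 0.685/0.0281 = 24.4.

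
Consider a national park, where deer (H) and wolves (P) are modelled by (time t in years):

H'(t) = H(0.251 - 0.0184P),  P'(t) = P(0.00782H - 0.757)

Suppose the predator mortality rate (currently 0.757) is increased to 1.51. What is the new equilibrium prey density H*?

At the interior fixed point, setting dP/dt = 0 with P > 0 fixes H* = (predator death rate)/(HP coefficient) — independent of the other coefficients.
With the change, H* = 1.51/0.00782 = 193; it rises from 96.8.

H* ≈ 193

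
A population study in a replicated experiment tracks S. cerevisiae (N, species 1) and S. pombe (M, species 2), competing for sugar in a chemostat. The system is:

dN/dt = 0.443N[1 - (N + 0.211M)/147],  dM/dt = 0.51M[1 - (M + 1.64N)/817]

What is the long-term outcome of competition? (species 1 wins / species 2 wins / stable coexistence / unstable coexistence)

species 2 excludes species 1

Compare the nullcline intercepts: K1/α12 = 147/0.211 = 697 < K2 = 817; K2/α21 = 817/1.64 = 498 > K1 = 147.
Since the inequalities point opposite ways, species 2 can invade but species 1 cannot.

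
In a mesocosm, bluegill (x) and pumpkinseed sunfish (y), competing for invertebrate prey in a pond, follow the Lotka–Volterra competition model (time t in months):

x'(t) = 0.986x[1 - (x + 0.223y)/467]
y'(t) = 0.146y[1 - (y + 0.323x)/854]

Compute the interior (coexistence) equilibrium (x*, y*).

x* ≈ 298, y* ≈ 758

Setting both brackets to zero gives the nullclines x + 0.223y = 467 and 0.323x + y = 854.
Substituting y = 854 - 0.323x into the first: x(1 - 0.223·0.323) = 467 - 0.223·854.
So x* = 277/0.928 = 298, and then y* = 854 - 0.323·298 = 758.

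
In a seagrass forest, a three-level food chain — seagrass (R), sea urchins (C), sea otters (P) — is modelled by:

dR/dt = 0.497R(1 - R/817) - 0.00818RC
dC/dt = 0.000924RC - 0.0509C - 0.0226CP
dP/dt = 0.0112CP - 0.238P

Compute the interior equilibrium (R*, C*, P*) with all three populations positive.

From dP/dt = 0: 0.0112C* = 0.238, so C* = 21.2.
From dR/dt = 0: 0.497(1 - R*/817) = 0.00818·21.2, giving R* = 817·(1 - 0.35) = 531.
From dC/dt = 0: 0.000924·531 - 0.0509 = 0.0226P*, so P* = 0.44/0.0226 = 19.5.

R* ≈ 531, C* ≈ 21.2, P* ≈ 19.5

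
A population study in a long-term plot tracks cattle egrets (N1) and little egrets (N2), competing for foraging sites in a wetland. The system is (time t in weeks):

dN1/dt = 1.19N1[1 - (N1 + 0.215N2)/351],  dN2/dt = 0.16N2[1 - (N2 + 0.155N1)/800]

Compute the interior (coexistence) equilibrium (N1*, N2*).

N1* ≈ 185, N2* ≈ 771

Setting both brackets to zero gives the nullclines N1 + 0.215N2 = 351 and 0.155N1 + N2 = 800.
Substituting N2 = 800 - 0.155N1 into the first: N1(1 - 0.215·0.155) = 351 - 0.215·800.
So N1* = 179/0.967 = 185, and then N2* = 800 - 0.155·185 = 771.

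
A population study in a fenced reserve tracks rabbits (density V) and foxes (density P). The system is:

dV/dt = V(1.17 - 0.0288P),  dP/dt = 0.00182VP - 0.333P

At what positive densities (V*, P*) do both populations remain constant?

V* ≈ 183, P* ≈ 40.6

Set dP/dt = 0 with P > 0: 0.00182V - 0.333 = 0, so V* = 0.333/0.00182 = 183.
Set dV/dt = 0 with V > 0: 1.17 - 0.0288P = 0, so P* = 1.17/0.0288 = 40.6.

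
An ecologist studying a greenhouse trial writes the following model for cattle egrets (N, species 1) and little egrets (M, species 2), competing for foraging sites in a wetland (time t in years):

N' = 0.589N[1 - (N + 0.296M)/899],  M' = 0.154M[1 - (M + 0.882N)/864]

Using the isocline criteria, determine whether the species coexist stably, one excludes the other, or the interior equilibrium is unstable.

stable coexistence

Compare the nullcline intercepts: K1/α12 = 899/0.296 = 3040 > K2 = 864; K2/α21 = 864/0.882 = 980 > K1 = 899.
Since both inequalities hold, each species can invade when rare, so the interior equilibrium is stable.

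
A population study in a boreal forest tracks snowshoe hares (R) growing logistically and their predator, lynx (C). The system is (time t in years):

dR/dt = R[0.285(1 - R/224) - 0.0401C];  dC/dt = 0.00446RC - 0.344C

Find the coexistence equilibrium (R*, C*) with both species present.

From dC/dt = 0 with C > 0: 0.00446R* = 0.344, so R* = 77.1.
Substitute into dR/dt = 0: 0.285(1 - 77.1/224) = 0.0401C*.
The bracket is 0.656, giving C* = 0.187/0.0401 = 4.66.

R* ≈ 77.1, C* ≈ 4.66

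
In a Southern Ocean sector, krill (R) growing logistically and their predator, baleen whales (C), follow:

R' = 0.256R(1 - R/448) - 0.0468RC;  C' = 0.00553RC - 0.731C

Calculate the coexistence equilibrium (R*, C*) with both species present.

R* ≈ 132, C* ≈ 3.86

From dC/dt = 0 with C > 0: 0.00553R* = 0.731, so R* = 132.
Substitute into dR/dt = 0: 0.256(1 - 132/448) = 0.0468C*.
The bracket is 0.705, giving C* = 0.18/0.0468 = 3.86.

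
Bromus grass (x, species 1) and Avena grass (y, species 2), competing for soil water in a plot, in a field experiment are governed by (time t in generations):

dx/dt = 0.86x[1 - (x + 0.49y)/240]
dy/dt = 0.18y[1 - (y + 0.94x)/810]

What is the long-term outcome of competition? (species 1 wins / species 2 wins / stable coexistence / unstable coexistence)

species 2 excludes species 1

Compare the nullcline intercepts: K1/α12 = 240/0.49 = 490 < K2 = 810; K2/α21 = 810/0.94 = 862 > K1 = 240.
Since the inequalities point opposite ways, species 2 can invade but species 1 cannot.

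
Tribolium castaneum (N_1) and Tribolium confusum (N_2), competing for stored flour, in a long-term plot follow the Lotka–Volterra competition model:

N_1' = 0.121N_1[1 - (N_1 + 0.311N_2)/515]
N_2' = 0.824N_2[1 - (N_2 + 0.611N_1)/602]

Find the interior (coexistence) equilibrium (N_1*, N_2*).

Setting both brackets to zero gives the nullclines N_1 + 0.311N_2 = 515 and 0.611N_1 + N_2 = 602.
Substituting N_2 = 602 - 0.611N_1 into the first: N_1(1 - 0.311·0.611) = 515 - 0.311·602.
So N_1* = 328/0.81 = 405, and then N_2* = 602 - 0.611·405 = 355.

N_1* ≈ 405, N_2* ≈ 355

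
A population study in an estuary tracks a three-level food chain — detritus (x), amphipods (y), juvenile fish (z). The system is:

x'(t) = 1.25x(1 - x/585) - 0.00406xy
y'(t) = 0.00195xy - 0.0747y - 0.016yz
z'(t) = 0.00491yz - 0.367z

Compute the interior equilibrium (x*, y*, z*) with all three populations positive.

x* ≈ 443, y* ≈ 74.7, z* ≈ 49.3

From dz/dt = 0: 0.00491y* = 0.367, so y* = 74.7.
From dx/dt = 0: 1.25(1 - x*/585) = 0.00406·74.7, giving x* = 585·(1 - 0.243) = 443.
From dy/dt = 0: 0.00195·443 - 0.0747 = 0.016z*, so z* = 0.789/0.016 = 49.3.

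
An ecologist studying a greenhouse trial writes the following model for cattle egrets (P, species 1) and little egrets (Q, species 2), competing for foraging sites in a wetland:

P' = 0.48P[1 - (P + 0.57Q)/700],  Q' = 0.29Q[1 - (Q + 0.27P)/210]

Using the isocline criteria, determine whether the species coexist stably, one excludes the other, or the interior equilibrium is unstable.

stable coexistence

Compare the nullcline intercepts: K1/α12 = 700/0.57 = 1230 > K2 = 210; K2/α21 = 210/0.27 = 778 > K1 = 700.
Since both inequalities hold, each species can invade when rare, so the interior equilibrium is stable.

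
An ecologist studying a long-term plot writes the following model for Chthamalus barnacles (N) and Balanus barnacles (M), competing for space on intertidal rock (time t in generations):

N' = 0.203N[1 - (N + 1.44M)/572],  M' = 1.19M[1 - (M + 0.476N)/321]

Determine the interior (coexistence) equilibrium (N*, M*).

Setting both brackets to zero gives the nullclines N + 1.44M = 572 and 0.476N + M = 321.
Substituting M = 321 - 0.476N into the first: N(1 - 1.44·0.476) = 572 - 1.44·321.
So N* = 110/0.315 = 349, and then M* = 321 - 0.476·349 = 155.

N* ≈ 349, M* ≈ 155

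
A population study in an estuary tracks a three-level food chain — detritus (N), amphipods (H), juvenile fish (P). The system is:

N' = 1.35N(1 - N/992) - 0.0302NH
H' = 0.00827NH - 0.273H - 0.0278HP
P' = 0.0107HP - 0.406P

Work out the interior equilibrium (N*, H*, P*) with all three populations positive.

N* ≈ 150, H* ≈ 37.9, P* ≈ 34.8

From dP/dt = 0: 0.0107H* = 0.406, so H* = 37.9.
From dN/dt = 0: 1.35(1 - N*/992) = 0.0302·37.9, giving N* = 992·(1 - 0.849) = 150.
From dH/dt = 0: 0.00827·150 - 0.273 = 0.0278P*, so P* = 0.967/0.0278 = 34.8.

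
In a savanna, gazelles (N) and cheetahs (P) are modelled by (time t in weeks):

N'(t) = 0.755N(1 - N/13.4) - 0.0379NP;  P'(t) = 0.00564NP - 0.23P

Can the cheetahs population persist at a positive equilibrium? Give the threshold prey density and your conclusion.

The predator equation gives dP/dt > 0 only when N > 0.23/0.00564 = 40.8.
Without the predator, N → K = 13.4. Since 13.4 < 40.8, the predator cannot invade.

Threshold N = 40.8; K < 40.8, so no, the predator goes extinct.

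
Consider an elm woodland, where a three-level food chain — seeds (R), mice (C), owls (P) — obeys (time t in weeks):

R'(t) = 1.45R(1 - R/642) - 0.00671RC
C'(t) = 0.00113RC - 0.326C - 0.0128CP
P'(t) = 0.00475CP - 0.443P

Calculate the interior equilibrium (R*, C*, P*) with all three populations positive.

R* ≈ 365, C* ≈ 93.3, P* ≈ 6.75

From dP/dt = 0: 0.00475C* = 0.443, so C* = 93.3.
From dR/dt = 0: 1.45(1 - R*/642) = 0.00671·93.3, giving R* = 642·(1 - 0.432) = 365.
From dC/dt = 0: 0.00113·365 - 0.326 = 0.0128P*, so P* = 0.0864/0.0128 = 6.75.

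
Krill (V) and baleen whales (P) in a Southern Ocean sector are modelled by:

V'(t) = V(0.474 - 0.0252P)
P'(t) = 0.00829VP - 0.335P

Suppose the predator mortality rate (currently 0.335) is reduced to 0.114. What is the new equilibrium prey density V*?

At the interior fixed point, setting dP/dt = 0 with P > 0 fixes V* = (predator death rate)/(VP coefficient) — independent of the other coefficients.
With the change, V* = 0.114/0.00829 = 13.8; it falls from 40.4.

V* ≈ 13.8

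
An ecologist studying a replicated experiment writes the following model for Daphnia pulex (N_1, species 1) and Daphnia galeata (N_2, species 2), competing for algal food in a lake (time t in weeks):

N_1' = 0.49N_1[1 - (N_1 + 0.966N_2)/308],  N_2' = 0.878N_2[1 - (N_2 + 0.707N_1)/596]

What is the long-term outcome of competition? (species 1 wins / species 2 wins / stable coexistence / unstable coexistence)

species 2 excludes species 1

Compare the nullcline intercepts: K1/α12 = 308/0.966 = 319 < K2 = 596; K2/α21 = 596/0.707 = 843 > K1 = 308.
Since the inequalities point opposite ways, species 2 can invade but species 1 cannot.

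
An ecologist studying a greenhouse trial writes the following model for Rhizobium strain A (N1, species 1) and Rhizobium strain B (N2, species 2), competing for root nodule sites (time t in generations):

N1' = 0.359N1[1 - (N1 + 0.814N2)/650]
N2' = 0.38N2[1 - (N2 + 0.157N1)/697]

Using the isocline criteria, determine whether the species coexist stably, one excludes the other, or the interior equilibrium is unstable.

stable coexistence

Compare the nullcline intercepts: K1/α12 = 650/0.814 = 799 > K2 = 697; K2/α21 = 697/0.157 = 4440 > K1 = 650.
Since both inequalities hold, each species can invade when rare, so the interior equilibrium is stable.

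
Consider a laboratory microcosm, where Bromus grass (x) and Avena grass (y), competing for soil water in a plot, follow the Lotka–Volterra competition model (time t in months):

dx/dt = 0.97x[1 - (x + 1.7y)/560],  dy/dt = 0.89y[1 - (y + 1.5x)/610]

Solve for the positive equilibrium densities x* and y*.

x* ≈ 308, y* ≈ 148

Setting both brackets to zero gives the nullclines x + 1.7y = 560 and 1.5x + y = 610.
Substituting y = 610 - 1.5x into the first: x(1 - 1.7·1.5) = 560 - 1.7·610.
So x* = -477/-1.55 = 308, and then y* = 610 - 1.5·308 = 148.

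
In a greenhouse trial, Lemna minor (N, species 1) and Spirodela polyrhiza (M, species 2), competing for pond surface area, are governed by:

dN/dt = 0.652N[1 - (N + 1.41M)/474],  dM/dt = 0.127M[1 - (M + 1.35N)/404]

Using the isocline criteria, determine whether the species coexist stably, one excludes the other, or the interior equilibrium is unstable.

unstable coexistence (outcome depends on initial conditions)

Compare the nullcline intercepts: K1/α12 = 474/1.41 = 336 < K2 = 404; K2/α21 = 404/1.35 = 299 < K1 = 474.
Since both are reversed, neither can invade when rare; the interior point is a saddle.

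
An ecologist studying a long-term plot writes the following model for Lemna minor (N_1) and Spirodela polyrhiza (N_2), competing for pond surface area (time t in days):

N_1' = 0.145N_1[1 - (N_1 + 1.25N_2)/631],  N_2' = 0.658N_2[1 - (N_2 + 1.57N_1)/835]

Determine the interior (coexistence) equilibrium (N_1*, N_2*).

N_1* ≈ 429, N_2* ≈ 162

Setting both brackets to zero gives the nullclines N_1 + 1.25N_2 = 631 and 1.57N_1 + N_2 = 835.
Substituting N_2 = 835 - 1.57N_1 into the first: N_1(1 - 1.25·1.57) = 631 - 1.25·835.
So N_1* = -413/-0.963 = 429, and then N_2* = 835 - 1.57·429 = 162.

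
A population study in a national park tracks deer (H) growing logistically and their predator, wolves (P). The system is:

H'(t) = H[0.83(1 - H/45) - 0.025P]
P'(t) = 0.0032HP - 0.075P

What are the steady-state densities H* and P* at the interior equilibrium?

H* ≈ 23.4, P* ≈ 15.9

From dP/dt = 0 with P > 0: 0.0032H* = 0.075, so H* = 23.4.
Substitute into dH/dt = 0: 0.83(1 - 23.4/45) = 0.025P*.
The bracket is 0.479, giving P* = 0.398/0.025 = 15.9.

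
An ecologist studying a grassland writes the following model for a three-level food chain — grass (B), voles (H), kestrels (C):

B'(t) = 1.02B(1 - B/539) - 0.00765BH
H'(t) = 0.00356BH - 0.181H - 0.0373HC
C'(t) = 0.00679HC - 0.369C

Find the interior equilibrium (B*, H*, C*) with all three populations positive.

From dC/dt = 0: 0.00679H* = 0.369, so H* = 54.3.
From dB/dt = 0: 1.02(1 - B*/539) = 0.00765·54.3, giving B* = 539·(1 - 0.408) = 319.
From dH/dt = 0: 0.00356·319 - 0.181 = 0.0373C*, so C* = 0.956/0.0373 = 25.6.

B* ≈ 319, H* ≈ 54.3, C* ≈ 25.6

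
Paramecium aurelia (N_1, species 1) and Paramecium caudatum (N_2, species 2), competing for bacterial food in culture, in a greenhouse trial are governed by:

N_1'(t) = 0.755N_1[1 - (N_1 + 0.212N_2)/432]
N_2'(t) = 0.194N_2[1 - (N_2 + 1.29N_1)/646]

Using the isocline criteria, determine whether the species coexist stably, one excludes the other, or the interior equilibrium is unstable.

Compare the nullcline intercepts: K1/α12 = 432/0.212 = 2040 > K2 = 646; K2/α21 = 646/1.29 = 501 > K1 = 432.
Since both inequalities hold, each species can invade when rare, so the interior equilibrium is stable.

stable coexistence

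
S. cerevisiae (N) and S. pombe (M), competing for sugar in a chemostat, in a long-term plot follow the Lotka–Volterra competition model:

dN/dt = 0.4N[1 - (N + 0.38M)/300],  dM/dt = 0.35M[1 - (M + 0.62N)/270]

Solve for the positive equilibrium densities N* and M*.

Setting both brackets to zero gives the nullclines N + 0.38M = 300 and 0.62N + M = 270.
Substituting M = 270 - 0.62N into the first: N(1 - 0.38·0.62) = 300 - 0.38·270.
So N* = 197/0.764 = 258, and then M* = 270 - 0.62·258 = 110.

N* ≈ 258, M* ≈ 110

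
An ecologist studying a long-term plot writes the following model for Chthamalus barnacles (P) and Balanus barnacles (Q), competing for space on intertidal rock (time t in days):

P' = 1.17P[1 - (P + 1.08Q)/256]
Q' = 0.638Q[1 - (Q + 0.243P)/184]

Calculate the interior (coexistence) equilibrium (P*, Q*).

P* ≈ 77.7, Q* ≈ 165

Setting both brackets to zero gives the nullclines P + 1.08Q = 256 and 0.243P + Q = 184.
Substituting Q = 184 - 0.243P into the first: P(1 - 1.08·0.243) = 256 - 1.08·184.
So P* = 57.3/0.738 = 77.7, and then Q* = 184 - 0.243·77.7 = 165.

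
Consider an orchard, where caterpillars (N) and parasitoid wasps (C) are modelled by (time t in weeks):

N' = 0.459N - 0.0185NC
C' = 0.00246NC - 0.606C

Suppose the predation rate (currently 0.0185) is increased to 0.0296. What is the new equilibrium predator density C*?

C* ≈ 15.5

At the interior fixed point, setting dN/dt = 0 with N > 0 fixes C* = (prey growth rate)/(NC coefficient) — independent of the other coefficients.
With the change, C* = 0.459/0.0296 = 15.5; it falls from 24.8.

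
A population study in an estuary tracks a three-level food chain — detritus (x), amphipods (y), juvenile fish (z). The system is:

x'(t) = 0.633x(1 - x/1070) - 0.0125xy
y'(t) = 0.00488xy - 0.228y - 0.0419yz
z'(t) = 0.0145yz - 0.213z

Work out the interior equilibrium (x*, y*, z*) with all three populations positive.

x* ≈ 760, y* ≈ 14.7, z* ≈ 83

From dz/dt = 0: 0.0145y* = 0.213, so y* = 14.7.
From dx/dt = 0: 0.633(1 - x*/1070) = 0.0125·14.7, giving x* = 1070·(1 - 0.29) = 760.
From dy/dt = 0: 0.00488·760 - 0.228 = 0.0419z*, so z* = 3.48/0.0419 = 83.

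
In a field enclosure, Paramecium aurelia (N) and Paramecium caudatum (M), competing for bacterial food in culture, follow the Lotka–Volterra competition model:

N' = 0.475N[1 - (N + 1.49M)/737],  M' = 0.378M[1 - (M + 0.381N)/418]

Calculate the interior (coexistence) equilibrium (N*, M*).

Setting both brackets to zero gives the nullclines N + 1.49M = 737 and 0.381N + M = 418.
Substituting M = 418 - 0.381N into the first: N(1 - 1.49·0.381) = 737 - 1.49·418.
So N* = 114/0.432 = 264, and then M* = 418 - 0.381·264 = 317.

N* ≈ 264, M* ≈ 317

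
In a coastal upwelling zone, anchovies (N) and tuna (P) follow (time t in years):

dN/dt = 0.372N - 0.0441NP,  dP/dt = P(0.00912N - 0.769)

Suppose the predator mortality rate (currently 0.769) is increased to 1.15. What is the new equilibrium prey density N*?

N* ≈ 126

At the interior fixed point, setting dP/dt = 0 with P > 0 fixes N* = (predator death rate)/(NP coefficient) — independent of the other coefficients.
With the change, N* = 1.15/0.00912 = 126; it rises from 84.3.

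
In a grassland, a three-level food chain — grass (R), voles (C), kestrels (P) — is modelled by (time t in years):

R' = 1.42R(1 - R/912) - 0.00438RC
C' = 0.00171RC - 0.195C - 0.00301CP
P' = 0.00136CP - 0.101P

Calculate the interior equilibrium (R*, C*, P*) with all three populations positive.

R* ≈ 703, C* ≈ 74.3, P* ≈ 335

From dP/dt = 0: 0.00136C* = 0.101, so C* = 74.3.
From dR/dt = 0: 1.42(1 - R*/912) = 0.00438·74.3, giving R* = 912·(1 - 0.229) = 703.
From dC/dt = 0: 0.00171·703 - 0.195 = 0.00301P*, so P* = 1.01/0.00301 = 335.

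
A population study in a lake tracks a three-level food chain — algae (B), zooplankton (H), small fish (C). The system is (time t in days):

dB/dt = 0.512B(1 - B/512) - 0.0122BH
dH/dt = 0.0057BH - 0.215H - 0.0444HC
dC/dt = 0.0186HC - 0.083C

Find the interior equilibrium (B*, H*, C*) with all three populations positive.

B* ≈ 458, H* ≈ 4.46, C* ≈ 53.9

From dC/dt = 0: 0.0186H* = 0.083, so H* = 4.46.
From dB/dt = 0: 0.512(1 - B*/512) = 0.0122·4.46, giving B* = 512·(1 - 0.106) = 458.
From dH/dt = 0: 0.0057·458 - 0.215 = 0.0444C*, so C* = 2.39/0.0444 = 53.9.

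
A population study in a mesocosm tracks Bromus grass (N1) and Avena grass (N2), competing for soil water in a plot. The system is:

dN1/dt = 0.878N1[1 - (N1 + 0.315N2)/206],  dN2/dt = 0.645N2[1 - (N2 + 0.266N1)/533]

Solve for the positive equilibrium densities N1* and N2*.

Setting both brackets to zero gives the nullclines N1 + 0.315N2 = 206 and 0.266N1 + N2 = 533.
Substituting N2 = 533 - 0.266N1 into the first: N1(1 - 0.315·0.266) = 206 - 0.315·533.
So N1* = 38.1/0.916 = 41.6, and then N2* = 533 - 0.266·41.6 = 522.

N1* ≈ 41.6, N2* ≈ 522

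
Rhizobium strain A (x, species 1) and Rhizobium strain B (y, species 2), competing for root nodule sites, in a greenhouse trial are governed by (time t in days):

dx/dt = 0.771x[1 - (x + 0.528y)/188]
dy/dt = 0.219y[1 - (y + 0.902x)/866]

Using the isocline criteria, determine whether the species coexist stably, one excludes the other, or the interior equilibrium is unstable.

Compare the nullcline intercepts: K1/α12 = 188/0.528 = 356 < K2 = 866; K2/α21 = 866/0.902 = 960 > K1 = 188.
Since the inequalities point opposite ways, species 2 can invade but species 1 cannot.

species 2 excludes species 1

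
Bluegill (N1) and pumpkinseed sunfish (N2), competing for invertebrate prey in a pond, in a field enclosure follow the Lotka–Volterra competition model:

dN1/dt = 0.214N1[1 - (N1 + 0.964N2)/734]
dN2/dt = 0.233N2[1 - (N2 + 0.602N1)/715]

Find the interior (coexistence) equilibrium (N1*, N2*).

Setting both brackets to zero gives the nullclines N1 + 0.964N2 = 734 and 0.602N1 + N2 = 715.
Substituting N2 = 715 - 0.602N1 into the first: N1(1 - 0.964·0.602) = 734 - 0.964·715.
So N1* = 44.7/0.42 = 107, and then N2* = 715 - 0.602·107 = 651.

N1* ≈ 107, N2* ≈ 651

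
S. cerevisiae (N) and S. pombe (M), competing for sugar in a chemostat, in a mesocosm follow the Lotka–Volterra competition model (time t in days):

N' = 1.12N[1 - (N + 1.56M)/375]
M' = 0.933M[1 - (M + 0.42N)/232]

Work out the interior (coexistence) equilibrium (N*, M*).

N* ≈ 37.9, M* ≈ 216

Setting both brackets to zero gives the nullclines N + 1.56M = 375 and 0.42N + M = 232.
Substituting M = 232 - 0.42N into the first: N(1 - 1.56·0.42) = 375 - 1.56·232.
So N* = 13.1/0.345 = 37.9, and then M* = 232 - 0.42·37.9 = 216.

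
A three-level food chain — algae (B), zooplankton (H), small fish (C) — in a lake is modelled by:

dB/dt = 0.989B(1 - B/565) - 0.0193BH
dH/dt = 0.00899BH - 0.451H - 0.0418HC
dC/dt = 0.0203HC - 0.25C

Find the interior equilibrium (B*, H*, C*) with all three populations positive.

From dC/dt = 0: 0.0203H* = 0.25, so H* = 12.3.
From dB/dt = 0: 0.989(1 - B*/565) = 0.0193·12.3, giving B* = 565·(1 - 0.24) = 429.
From dH/dt = 0: 0.00899·429 - 0.451 = 0.0418C*, so C* = 3.41/0.0418 = 81.5.

B* ≈ 429, H* ≈ 12.3, C* ≈ 81.5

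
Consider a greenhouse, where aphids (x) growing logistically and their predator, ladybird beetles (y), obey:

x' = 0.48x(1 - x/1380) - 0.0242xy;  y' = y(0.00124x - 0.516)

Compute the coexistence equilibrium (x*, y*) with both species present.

From dy/dt = 0 with y > 0: 0.00124x* = 0.516, so x* = 416.
Substitute into dx/dt = 0: 0.48(1 - 416/1380) = 0.0242y*.
The bracket is 0.698, giving y* = 0.335/0.0242 = 13.9.

x* ≈ 416, y* ≈ 13.9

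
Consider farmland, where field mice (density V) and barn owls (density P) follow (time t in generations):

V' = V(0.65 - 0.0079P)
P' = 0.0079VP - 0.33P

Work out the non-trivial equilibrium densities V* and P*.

Set dP/dt = 0 with P > 0: 0.0079V - 0.33 = 0, so V* = 0.33/0.0079 = 41.8.
Set dV/dt = 0 with V > 0: 0.65 - 0.0079P = 0, so P* = 0.65/0.0079 = 82.3.

V* ≈ 41.8, P* ≈ 82.3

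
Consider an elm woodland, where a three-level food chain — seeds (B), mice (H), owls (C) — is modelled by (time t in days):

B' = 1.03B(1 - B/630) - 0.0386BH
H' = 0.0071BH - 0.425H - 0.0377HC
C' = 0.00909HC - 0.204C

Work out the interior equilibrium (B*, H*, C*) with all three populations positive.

From dC/dt = 0: 0.00909H* = 0.204, so H* = 22.4.
From dB/dt = 0: 1.03(1 - B*/630) = 0.0386·22.4, giving B* = 630·(1 - 0.841) = 100.
From dH/dt = 0: 0.0071·100 - 0.425 = 0.0377C*, so C* = 0.286/0.0377 = 7.59.

B* ≈ 100, H* ≈ 22.4, C* ≈ 7.59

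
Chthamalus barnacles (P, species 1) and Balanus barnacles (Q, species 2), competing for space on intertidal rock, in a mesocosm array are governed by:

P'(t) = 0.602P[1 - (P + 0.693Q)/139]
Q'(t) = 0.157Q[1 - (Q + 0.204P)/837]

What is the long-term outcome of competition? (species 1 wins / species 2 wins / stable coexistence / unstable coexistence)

species 2 excludes species 1

Compare the nullcline intercepts: K1/α12 = 139/0.693 = 201 < K2 = 837; K2/α21 = 837/0.204 = 4100 > K1 = 139.
Since the inequalities point opposite ways, species 2 can invade but species 1 cannot.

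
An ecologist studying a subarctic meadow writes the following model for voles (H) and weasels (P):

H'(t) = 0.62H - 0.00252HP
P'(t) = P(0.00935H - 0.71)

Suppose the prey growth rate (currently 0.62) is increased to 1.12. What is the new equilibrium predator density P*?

P* ≈ 444

At the interior fixed point, setting dH/dt = 0 with H > 0 fixes P* = (prey growth rate)/(HP coefficient) — independent of the other coefficients.
With the change, P* = 1.12/0.00252 = 444; it rises from 246.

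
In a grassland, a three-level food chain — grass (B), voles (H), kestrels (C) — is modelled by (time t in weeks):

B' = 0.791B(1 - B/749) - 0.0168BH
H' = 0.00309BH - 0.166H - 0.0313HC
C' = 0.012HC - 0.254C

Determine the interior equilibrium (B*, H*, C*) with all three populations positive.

B* ≈ 412, H* ≈ 21.2, C* ≈ 35.4

From dC/dt = 0: 0.012H* = 0.254, so H* = 21.2.
From dB/dt = 0: 0.791(1 - B*/749) = 0.0168·21.2, giving B* = 749·(1 - 0.45) = 412.
From dH/dt = 0: 0.00309·412 - 0.166 = 0.0313C*, so C* = 1.11/0.0313 = 35.4.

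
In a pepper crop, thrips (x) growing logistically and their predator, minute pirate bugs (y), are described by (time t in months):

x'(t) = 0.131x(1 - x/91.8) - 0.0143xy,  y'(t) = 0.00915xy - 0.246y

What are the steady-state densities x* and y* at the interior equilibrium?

x* ≈ 26.9, y* ≈ 6.48

From dy/dt = 0 with y > 0: 0.00915x* = 0.246, so x* = 26.9.
Substitute into dx/dt = 0: 0.131(1 - 26.9/91.8) = 0.0143y*.
The bracket is 0.707, giving y* = 0.0926/0.0143 = 6.48.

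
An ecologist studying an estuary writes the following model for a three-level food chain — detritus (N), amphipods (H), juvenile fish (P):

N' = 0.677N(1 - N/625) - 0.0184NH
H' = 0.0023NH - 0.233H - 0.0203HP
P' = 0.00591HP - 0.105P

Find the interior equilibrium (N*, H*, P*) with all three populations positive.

N* ≈ 323, H* ≈ 17.8, P* ≈ 25.1

From dP/dt = 0: 0.00591H* = 0.105, so H* = 17.8.
From dN/dt = 0: 0.677(1 - N*/625) = 0.0184·17.8, giving N* = 625·(1 - 0.483) = 323.
From dH/dt = 0: 0.0023·323 - 0.233 = 0.0203P*, so P* = 0.51/0.0203 = 25.1.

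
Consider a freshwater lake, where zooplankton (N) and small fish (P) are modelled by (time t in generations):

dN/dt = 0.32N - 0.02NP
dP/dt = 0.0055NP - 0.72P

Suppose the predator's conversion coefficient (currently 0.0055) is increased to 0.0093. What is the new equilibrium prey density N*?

N* ≈ 77.4

At the interior fixed point, setting dP/dt = 0 with P > 0 fixes N* = (predator death rate)/(NP coefficient) — independent of the other coefficients.
With the change, N* = 0.72/0.0093 = 77.4; it falls from 131.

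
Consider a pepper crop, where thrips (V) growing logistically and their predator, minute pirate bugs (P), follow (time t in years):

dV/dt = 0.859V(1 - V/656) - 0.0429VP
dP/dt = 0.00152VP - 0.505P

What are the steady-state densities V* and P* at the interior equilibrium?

V* ≈ 332, P* ≈ 9.88

From dP/dt = 0 with P > 0: 0.00152V* = 0.505, so V* = 332.
Substitute into dV/dt = 0: 0.859(1 - 332/656) = 0.0429P*.
The bracket is 0.494, giving P* = 0.424/0.0429 = 9.88.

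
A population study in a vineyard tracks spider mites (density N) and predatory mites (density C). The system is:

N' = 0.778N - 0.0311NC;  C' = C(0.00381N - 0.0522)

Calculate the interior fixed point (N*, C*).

Set dC/dt = 0 with C > 0: 0.00381N - 0.0522 = 0, so N* = 0.0522/0.00381 = 13.7.
Set dN/dt = 0 with N > 0: 0.778 - 0.0311C = 0, so C* = 0.778/0.0311 = 25.

N* ≈ 13.7, C* ≈ 25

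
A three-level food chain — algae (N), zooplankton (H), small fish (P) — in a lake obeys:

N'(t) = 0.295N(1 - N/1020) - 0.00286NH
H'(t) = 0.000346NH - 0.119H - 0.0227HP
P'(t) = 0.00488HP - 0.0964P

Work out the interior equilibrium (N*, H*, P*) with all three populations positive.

N* ≈ 825, H* ≈ 19.8, P* ≈ 7.33

From dP/dt = 0: 0.00488H* = 0.0964, so H* = 19.8.
From dN/dt = 0: 0.295(1 - N*/1020) = 0.00286·19.8, giving N* = 1020·(1 - 0.192) = 825.
From dH/dt = 0: 0.000346·825 - 0.119 = 0.0227P*, so P* = 0.166/0.0227 = 7.33.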